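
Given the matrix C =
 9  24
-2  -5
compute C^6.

tr C = 4 and det C = 3, so the characteristic polynomial is λ² − (4)λ + (3) with roots 3 and 1.
Eigenvectors give P = [[4, -3], [-1, 1]] with P⁻¹ = [[1, 3], [1, 4]], and C = P·diag(3, 1)·P⁻¹.
Then C^6 = P·diag(729, 1)·P⁻¹ = [[2916, -3], [-729, 1]] · [[1, 3], [1, 4]] = [[2913, 8736], [-728, -2183]].

[[2913, 8736], [-728, -2183]]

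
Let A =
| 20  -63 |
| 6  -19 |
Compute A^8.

tr A = 1 and det A = -2, so the characteristic polynomial is λ² − (1)λ + (-2) with roots -1 and 2.
Eigenvectors give P = [[3, 7], [1, 2]] with P⁻¹ = [[-2, 7], [1, -3]], and A = P·diag(-1, 2)·P⁻¹.
Then A^8 = P·diag(1, 256)·P⁻¹ = [[3, 1792], [1, 512]] · [[-2, 7], [1, -3]] = [[1786, -5355], [510, -1529]].

[[1786, -5355], [510, -1529]]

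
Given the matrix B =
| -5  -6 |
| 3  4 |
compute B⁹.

tr B = -1 and det B = -2, so the characteristic polynomial is λ² − (-1)λ + (-2) with roots -2 and 1.
Eigenvectors give P = [[2, -1], [-1, 1]] with P⁻¹ = [[1, 1], [1, 2]], and B = P·diag(-2, 1)·P⁻¹.
Then B⁹ = P·diag(-512, 1)·P⁻¹ = [[-1024, -1], [512, 1]] · [[1, 1], [1, 2]] = [[-1025, -1026], [513, 514]].

[[-1025, -1026], [513, 514]]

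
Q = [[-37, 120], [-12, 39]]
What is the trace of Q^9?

19682

tr Q = 2 and det Q = -3, so the characteristic polynomial is λ² − (2)λ + (-3) with roots 3 and -1.
Eigenvectors give P = [[3, 10], [1, 3]] with P⁻¹ = [[-3, 10], [1, -3]], and Q = P·diag(3, -1)·P⁻¹.
Then Q^9 = P·diag(19683, -1)·P⁻¹ = [[59049, -10], [19683, -3]] · [[-3, 10], [1, -3]] = [[-177157, 590520], [-59052, 196839]].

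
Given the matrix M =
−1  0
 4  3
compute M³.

tr M = 2 and det M = −3, so the characteristic polynomial is λ² − (2)λ + (−3) with roots −1 and 3.
Eigenvectors give P = [[1, 0], [−1, −1]] with P⁻¹ = [[1, 0], [−1, −1]], and M = P·diag(−1, 3)·P⁻¹.
Then M³ = P·diag(−1, 27)·P⁻¹ = [[−1, 0], [1, −27]] · [[1, 0], [−1, −1]] = [[−1, 0], [28, 27]].

[[−1, 0], [28, 27]]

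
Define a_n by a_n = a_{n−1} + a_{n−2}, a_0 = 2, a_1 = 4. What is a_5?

With companion matrix M = [[1, 1], [1, 0]], [a_n, a_{n−1}]ᵀ = M·[a_{n−1}, a_{n−2}]ᵀ, so [a_5, a_4]ᵀ = M⁴·[a_1, a_0]ᵀ.
M⁴ = [[5, 3], [3, 2]], giving [a_5, a_4]ᵀ = [[26], [16]].

26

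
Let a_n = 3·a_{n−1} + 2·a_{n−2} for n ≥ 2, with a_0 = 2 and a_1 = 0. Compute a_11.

With companion matrix T = [[3, 2], [1, 0]], [a_n, a_{n−1}]ᵀ = T·[a_{n−1}, a_{n−2}]ᵀ, so [a_11, a_10]ᵀ = T^10·[a_1, a_0]ᵀ.
T^10 = [[283667, 159294], [79647, 44726]], giving [a_11, a_10]ᵀ = [[318588], [89452]].

318588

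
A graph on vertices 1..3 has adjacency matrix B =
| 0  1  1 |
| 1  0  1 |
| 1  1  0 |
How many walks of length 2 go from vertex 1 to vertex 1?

The number of length-2 walks from vertex 1 to vertex 1 is entry (1,1) of B², where B is the adjacency matrix.
B² = [[2, 1, 1], [1, 2, 1], [1, 1, 2]]

2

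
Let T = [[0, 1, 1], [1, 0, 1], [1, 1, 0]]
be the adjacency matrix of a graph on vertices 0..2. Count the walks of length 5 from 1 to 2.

The number of length-5 walks from vertex 1 to vertex 2 is entry (1,2) of T⁵, where T is the adjacency matrix.
T² = [[2, 1, 1], [1, 2, 1], [1, 1, 2]]
T³ = [[2, 3, 3], [3, 2, 3], [3, 3, 2]]
T⁴ = [[6, 5, 5], [5, 6, 5], [5, 5, 6]]
T⁵ = [[10, 11, 11], [11, 10, 11], [11, 11, 10]]

11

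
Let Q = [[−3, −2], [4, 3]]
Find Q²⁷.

[[−3, −2], [4, 3]]

Q² = I (check: tr Q = 0 and det Q = −1), so Q²⁷ = Q since 27 is odd.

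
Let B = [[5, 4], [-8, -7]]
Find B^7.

[[2189, 2188], [-4376, -4375]]

tr B = -2 and det B = -3, so the characteristic polynomial is λ² − (-2)λ + (-3) with roots -3 and 1.
Eigenvectors give P = [[1, -1], [-2, 1]] with P⁻¹ = [[-1, -1], [-2, -1]], and B = P·diag(-3, 1)·P⁻¹.
Then B^7 = P·diag(-2187, 1)·P⁻¹ = [[-2187, -1], [4374, 1]] · [[-1, -1], [-2, -1]] = [[2189, 2188], [-4376, -4375]].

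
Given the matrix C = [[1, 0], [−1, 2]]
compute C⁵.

[[1, 0], [−31, 32]]

tr C = 3 and det C = 2, so the characteristic polynomial is λ² − (3)λ + (2) with roots 1 and 2.
Eigenvectors give P = [[1, 0], [1, −1]] with P⁻¹ = [[1, 0], [1, −1]], and C = P·diag(1, 2)·P⁻¹.
Then C⁵ = P·diag(1, 32)·P⁻¹ = [[1, 0], [1, −32]] · [[1, 0], [1, −1]] = [[1, 0], [−31, 32]].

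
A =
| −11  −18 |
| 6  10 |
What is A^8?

[[1021, 1530], [−510, −764]]

tr A = −1 and det A = −2, so the characteristic polynomial is λ² − (−1)λ + (−2) with roots 1 and −2.
Eigenvectors give P = [[−3, −2], [2, 1]] with P⁻¹ = [[1, 2], [−2, −3]], and A = P·diag(1, −2)·P⁻¹.
Then A^8 = P·diag(1, 256)·P⁻¹ = [[−3, −512], [2, 256]] · [[1, 2], [−2, −3]] = [[1021, 1530], [−510, −764]].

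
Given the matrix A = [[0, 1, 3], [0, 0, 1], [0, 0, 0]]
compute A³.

A is strictly triangular, hence nilpotent: A³ = 0, so A³ = 0.

[[0, 0, 0], [0, 0, 0], [0, 0, 0]]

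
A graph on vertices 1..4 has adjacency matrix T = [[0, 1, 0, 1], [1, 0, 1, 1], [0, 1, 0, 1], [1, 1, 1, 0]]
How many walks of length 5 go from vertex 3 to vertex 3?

18

The number of length-5 walks from vertex 3 to vertex 3 is entry (3,3) of T^5, where T is the adjacency matrix.
T^2 = [[2, 1, 2, 1], [1, 3, 1, 2], [2, 1, 2, 1], [1, 2, 1, 3]]
T^3 = [[2, 5, 2, 5], [5, 4, 5, 5], [2, 5, 2, 5], [5, 5, 5, 4]]
T^4 = [[10, 9, 10, 9], [9, 15, 9, 14], [10, 9, 10, 9], [9, 14, 9, 15]]
T^5 = [[18, 29, 18, 29], [29, 32, 29, 33], [18, 29, 18, 29], [29, 33, 29, 32]]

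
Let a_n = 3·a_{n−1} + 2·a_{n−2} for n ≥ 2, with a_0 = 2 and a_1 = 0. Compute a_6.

556

With companion matrix Q = [[3, 2], [1, 0]], [a_n, a_{n−1}]ᵀ = Q·[a_{n−1}, a_{n−2}]ᵀ, so [a_6, a_5]ᵀ = Q⁵·[a_1, a_0]ᵀ.
Q⁵ = [[495, 278], [139, 78]], giving [a_6, a_5]ᵀ = [[556], [156]].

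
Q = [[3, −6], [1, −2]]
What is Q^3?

Q² = Q (a projection; rank 1, trace 1), so Q^3 = Q.

[[3, −6], [1, −2]]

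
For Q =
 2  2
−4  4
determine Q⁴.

[[−272, 48], [−96, −224]]

Q² = [[−4, 12], [−24, 8]]
Q³ = [[−56, 40], [−80, −16]]
Q⁴ = [[−272, 48], [−96, −224]]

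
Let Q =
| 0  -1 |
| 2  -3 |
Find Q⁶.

tr Q = -3 and det Q = 2, so the characteristic polynomial is λ² − (-3)λ + (2) with roots -2 and -1.
Eigenvectors give P = [[-1, 1], [-2, 1]] with P⁻¹ = [[1, -1], [2, -1]], and Q = P·diag(-2, -1)·P⁻¹.
Then Q⁶ = P·diag(64, 1)·P⁻¹ = [[-64, 1], [-128, 1]] · [[1, -1], [2, -1]] = [[-62, 63], [-126, 127]].

[[-62, 63], [-126, 127]]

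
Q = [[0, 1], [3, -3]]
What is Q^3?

[[-9, 12], [36, -45]]

Q^2 = [[3, -3], [-9, 12]]
Q^3 = [[-9, 12], [36, -45]]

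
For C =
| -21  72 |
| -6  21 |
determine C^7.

tr C = 0 and det C = -9, so the characteristic polynomial is λ² − (0)λ + (-9) with roots -3 and 3.
Eigenvectors give P = [[-4, 3], [-1, 1]] with P⁻¹ = [[-1, 3], [-1, 4]], and C = P·diag(-3, 3)·P⁻¹.
Then C^7 = P·diag(-2187, 2187)·P⁻¹ = [[8748, 6561], [2187, 2187]] · [[-1, 3], [-1, 4]] = [[-15309, 52488], [-4374, 15309]].

[[-15309, 52488], [-4374, 15309]]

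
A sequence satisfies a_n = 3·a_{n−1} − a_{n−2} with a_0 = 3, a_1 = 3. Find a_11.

With companion matrix C = [[3, −1], [1, 0]], [a_n, a_{n−1}]ᵀ = C·[a_{n−1}, a_{n−2}]ᵀ, so [a_11, a_10]ᵀ = C¹⁰·[a_1, a_0]ᵀ.
C¹⁰ = [[17711, −6765], [6765, −2584]], giving [a_11, a_10]ᵀ = [[32838], [12543]].

32838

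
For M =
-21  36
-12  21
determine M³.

tr M = 0 and det M = -9, so the characteristic polynomial is λ² − (0)λ + (-9) with roots -3 and 3.
Eigenvectors give P = [[2, -3], [1, -2]] with P⁻¹ = [[2, -3], [1, -2]], and M = P·diag(-3, 3)·P⁻¹.
Then M³ = P·diag(-27, 27)·P⁻¹ = [[-54, -81], [-27, -54]] · [[2, -3], [1, -2]] = [[-189, 324], [-108, 189]].

[[-189, 324], [-108, 189]]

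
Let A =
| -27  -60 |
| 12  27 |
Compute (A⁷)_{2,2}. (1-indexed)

19683

tr A = 0 and det A = -9, so the characteristic polynomial is λ² − (0)λ + (-9) with roots 3 and -3.
Eigenvectors give P = [[-2, -5], [1, 2]] with P⁻¹ = [[2, 5], [-1, -2]], and A = P·diag(3, -3)·P⁻¹.
Then A⁷ = P·diag(2187, -2187)·P⁻¹ = [[-4374, 10935], [2187, -4374]] · [[2, 5], [-1, -2]] = [[-19683, -43740], [8748, 19683]].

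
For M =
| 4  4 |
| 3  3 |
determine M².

[[28, 28], [21, 21]]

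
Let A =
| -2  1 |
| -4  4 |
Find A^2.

[[0, 2], [-8, 12]]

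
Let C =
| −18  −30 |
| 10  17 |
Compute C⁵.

tr C = −1 and det C = −6, so the characteristic polynomial is λ² − (−1)λ + (−6) with roots −3 and 2.
Eigenvectors give P = [[−2, −3], [1, 2]] with P⁻¹ = [[−2, −3], [1, 2]], and C = P·diag(−3, 2)·P⁻¹.
Then C⁵ = P·diag(−243, 32)·P⁻¹ = [[486, −96], [−243, 64]] · [[−2, −3], [1, 2]] = [[−1068, −1650], [550, 857]].

[[−1068, −1650], [550, 857]]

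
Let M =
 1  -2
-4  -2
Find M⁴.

[[89, 42], [84, 152]]

M² = [[9, 2], [4, 12]]
M³ = [[1, -22], [-44, -32]]
M⁴ = [[89, 42], [84, 152]]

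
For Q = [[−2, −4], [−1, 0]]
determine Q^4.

Q^2 = [[8, 8], [2, 4]]
Q^3 = [[−24, −32], [−8, −8]]
Q^4 = [[80, 96], [24, 32]]

[[80, 96], [24, 32]]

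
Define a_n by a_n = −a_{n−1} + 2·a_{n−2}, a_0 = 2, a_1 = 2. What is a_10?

2

With companion matrix M = [[−1, 2], [1, 0]], [a_n, a_{n−1}]ᵀ = M·[a_{n−1}, a_{n−2}]ᵀ, so [a_10, a_9]ᵀ = M^9·[a_1, a_0]ᵀ.
M^9 = [[−341, 342], [171, −170]], giving [a_10, a_9]ᵀ = [[2], [2]].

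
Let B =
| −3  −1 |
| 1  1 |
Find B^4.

[[60, 16], [−16, −4]]

B^2 = [[8, 2], [−2, 0]]
B^3 = [[−22, −6], [6, 2]]
B^4 = [[60, 16], [−16, −4]]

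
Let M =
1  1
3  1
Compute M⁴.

[[28, 16], [48, 28]]

M² = [[4, 2], [6, 4]]
M³ = [[10, 6], [18, 10]]
M⁴ = [[28, 16], [48, 28]]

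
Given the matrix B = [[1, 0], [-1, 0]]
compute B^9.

B² = B (a projection; rank 1, trace 1), so B^9 = B.

[[1, 0], [-1, 0]]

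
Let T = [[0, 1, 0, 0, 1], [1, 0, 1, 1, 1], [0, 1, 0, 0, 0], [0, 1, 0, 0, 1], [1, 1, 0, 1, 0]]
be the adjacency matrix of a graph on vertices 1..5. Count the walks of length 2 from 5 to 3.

The number of length-2 walks from vertex 5 to vertex 3 is entry (5,3) of T², where T is the adjacency matrix.
T² = [[2, 1, 1, 2, 1], [1, 4, 0, 1, 2], [1, 0, 1, 1, 1], [2, 1, 1, 2, 1], [1, 2, 1, 1, 3]]

1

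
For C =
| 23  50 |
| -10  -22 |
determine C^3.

[[167, 350], [-70, -148]]

tr C = 1 and det C = -6, so the characteristic polynomial is λ² − (1)λ + (-6) with roots -2 and 3.
Eigenvectors give P = [[-2, 5], [1, -2]] with P⁻¹ = [[2, 5], [1, 2]], and C = P·diag(-2, 3)·P⁻¹.
Then C^3 = P·diag(-8, 27)·P⁻¹ = [[16, 135], [-8, -54]] · [[2, 5], [1, 2]] = [[167, 350], [-70, -148]].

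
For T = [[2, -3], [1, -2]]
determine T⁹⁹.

[[2, -3], [1, -2]]

T² = I (check: tr T = 0 and det T = -1), so T⁹⁹ = T since 99 is odd.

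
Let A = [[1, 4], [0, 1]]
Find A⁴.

A = I + N where N = [[0, 4], [0, 0]] is strictly upper-triangular, so N² = 0.
(I + N)⁴ = I + 4·N = [[1, 16], [0, 1]].

[[1, 16], [0, 1]]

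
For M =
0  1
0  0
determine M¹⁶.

[[0, 0], [0, 0]]

M is strictly triangular, hence nilpotent: M² = 0, so M¹⁶ = 0.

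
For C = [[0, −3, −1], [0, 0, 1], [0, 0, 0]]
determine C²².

[[0, 0, 0], [0, 0, 0], [0, 0, 0]]

C is strictly triangular, hence nilpotent: C³ = 0, so C²² = 0.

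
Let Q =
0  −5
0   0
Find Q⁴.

Q is strictly triangular, hence nilpotent: Q² = 0, so Q⁴ = 0.

[[0, 0], [0, 0]]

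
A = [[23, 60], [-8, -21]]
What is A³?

[[167, 420], [-56, -141]]

tr A = 2 and det A = -3, so the characteristic polynomial is λ² − (2)λ + (-3) with roots -1 and 3.
Eigenvectors give P = [[-5, -3], [2, 1]] with P⁻¹ = [[1, 3], [-2, -5]], and A = P·diag(-1, 3)·P⁻¹.
Then A³ = P·diag(-1, 27)·P⁻¹ = [[5, -81], [-2, 27]] · [[1, 3], [-2, -5]] = [[167, 420], [-56, -141]].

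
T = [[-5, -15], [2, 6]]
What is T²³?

[[-5, -15], [2, 6]]

T² = T (a projection; rank 1, trace 1), so T²³ = T.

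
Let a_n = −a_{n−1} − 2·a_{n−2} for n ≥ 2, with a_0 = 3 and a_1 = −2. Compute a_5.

With companion matrix C = [[−1, −2], [1, 0]], [a_n, a_{n−1}]ᵀ = C·[a_{n−1}, a_{n−2}]ᵀ, so [a_5, a_4]ᵀ = C⁴·[a_1, a_0]ᵀ.
C⁴ = [[−1, −6], [3, 2]], giving [a_5, a_4]ᵀ = [[−16], [0]].

−16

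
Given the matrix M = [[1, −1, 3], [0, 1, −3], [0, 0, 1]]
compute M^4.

[[1, −4, 30], [0, 1, −12], [0, 0, 1]]

M = I + N where N = [[0, −1, 3], [0, 0, −3], [0, 0, 0]] is strictly upper-triangular, so N^3 = 0.
(I + N)^4 = I + 4·N + 6·N^2 = [[1, −4, 30], [0, 1, −12], [0, 0, 1]].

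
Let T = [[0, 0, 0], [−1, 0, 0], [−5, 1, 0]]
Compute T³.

T is strictly triangular, hence nilpotent: T³ = 0, so T³ = 0.

[[0, 0, 0], [0, 0, 0], [0, 0, 0]]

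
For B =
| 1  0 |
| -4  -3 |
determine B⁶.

[[1, 0], [728, 729]]

tr B = -2 and det B = -3, so the characteristic polynomial is λ² − (-2)λ + (-3) with roots -3 and 1.
Eigenvectors give P = [[0, -1], [1, 1]] with P⁻¹ = [[1, 1], [-1, 0]], and B = P·diag(-3, 1)·P⁻¹.
Then B⁶ = P·diag(729, 1)·P⁻¹ = [[0, -1], [729, 1]] · [[1, 1], [-1, 0]] = [[1, 0], [728, 729]].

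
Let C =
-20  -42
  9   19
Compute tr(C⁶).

65

tr C = -1 and det C = -2, so the characteristic polynomial is λ² − (-1)λ + (-2) with roots 1 and -2.
Eigenvectors give P = [[-2, 7], [1, -3]] with P⁻¹ = [[3, 7], [1, 2]], and C = P·diag(1, -2)·P⁻¹.
Then C⁶ = P·diag(1, 64)·P⁻¹ = [[-2, 448], [1, -192]] · [[3, 7], [1, 2]] = [[442, 882], [-189, -377]].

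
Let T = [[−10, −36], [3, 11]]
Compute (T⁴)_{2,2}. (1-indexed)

tr T = 1 and det T = −2, so the characteristic polynomial is λ² − (1)λ + (−2) with roots 2 and −1.
Eigenvectors give P = [[−3, 4], [1, −1]] with P⁻¹ = [[1, 4], [1, 3]], and T = P·diag(2, −1)·P⁻¹.
Then T⁴ = P·diag(16, 1)·P⁻¹ = [[−48, 4], [16, −1]] · [[1, 4], [1, 3]] = [[−44, −180], [15, 61]].

61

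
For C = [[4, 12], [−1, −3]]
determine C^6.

C² = C (a projection; rank 1, trace 1), so C^6 = C.

[[4, 12], [−1, −3]]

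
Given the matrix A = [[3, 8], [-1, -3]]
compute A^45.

A² = I (check: tr A = 0 and det A = -1), so A^45 = A since 45 is odd.

[[3, 8], [-1, -3]]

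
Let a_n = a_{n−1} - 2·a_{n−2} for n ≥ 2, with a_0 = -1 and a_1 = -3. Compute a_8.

With companion matrix A = [[1, -2], [1, 0]], [a_n, a_{n−1}]ᵀ = A·[a_{n−1}, a_{n−2}]ᵀ, so [a_8, a_7]ᵀ = A^7·[a_1, a_0]ᵀ.
A^7 = [[-3, -14], [7, -10]], giving [a_8, a_7]ᵀ = [[23], [-11]].

23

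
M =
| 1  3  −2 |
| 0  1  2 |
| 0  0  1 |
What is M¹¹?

M = I + N where N = [[0, 3, −2], [0, 0, 2], [0, 0, 0]] is strictly upper-triangular, so N³ = 0.
(I + N)¹¹ = I + 11·N + 55·N² = [[1, 33, 308], [0, 1, 22], [0, 0, 1]].

[[1, 33, 308], [0, 1, 22], [0, 0, 1]]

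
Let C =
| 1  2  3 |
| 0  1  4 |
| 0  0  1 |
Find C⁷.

C = I + N where N = [[0, 2, 3], [0, 0, 4], [0, 0, 0]] is strictly upper-triangular, so N³ = 0.
(I + N)⁷ = I + 7·N + 21·N² = [[1, 14, 189], [0, 1, 28], [0, 0, 1]].

[[1, 14, 189], [0, 1, 28], [0, 0, 1]]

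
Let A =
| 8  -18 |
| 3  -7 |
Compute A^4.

tr A = 1 and det A = -2, so the characteristic polynomial is λ² − (1)λ + (-2) with roots 2 and -1.
Eigenvectors give P = [[3, -2], [1, -1]] with P⁻¹ = [[1, -2], [1, -3]], and A = P·diag(2, -1)·P⁻¹.
Then A^4 = P·diag(16, 1)·P⁻¹ = [[48, -2], [16, -1]] · [[1, -2], [1, -3]] = [[46, -90], [15, -29]].

[[46, -90], [15, -29]]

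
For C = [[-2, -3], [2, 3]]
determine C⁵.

[[-2, -3], [2, 3]]

C² = C (a projection; rank 1, trace 1), so C⁵ = C.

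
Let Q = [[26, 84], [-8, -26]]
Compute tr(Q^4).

tr Q = 0 and det Q = -4, so the characteristic polynomial is λ² − (0)λ + (-4) with roots 2 and -2.
Eigenvectors give P = [[7, -3], [-2, 1]] with P⁻¹ = [[1, 3], [2, 7]], and Q = P·diag(2, -2)·P⁻¹.
Then Q^4 = P·diag(16, 16)·P⁻¹ = [[112, -48], [-32, 16]] · [[1, 3], [2, 7]] = [[16, 0], [0, 16]].

32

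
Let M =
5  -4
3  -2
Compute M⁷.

[[509, -508], [381, -380]]

tr M = 3 and det M = 2, so the characteristic polynomial is λ² − (3)λ + (2) with roots 2 and 1.
Eigenvectors give P = [[4, 1], [3, 1]] with P⁻¹ = [[1, -1], [-3, 4]], and M = P·diag(2, 1)·P⁻¹.
Then M⁷ = P·diag(128, 1)·P⁻¹ = [[512, 1], [384, 1]] · [[1, -1], [-3, 4]] = [[509, -508], [381, -380]].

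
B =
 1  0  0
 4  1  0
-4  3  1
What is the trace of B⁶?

3

B = I + N where N = [[0, 0, 0], [4, 0, 0], [-4, 3, 0]] is strictly lower-triangular, so N³ = 0.
(I + N)⁶ = I + 6·N + 15·N² = [[1, 0, 0], [24, 1, 0], [156, 18, 1]].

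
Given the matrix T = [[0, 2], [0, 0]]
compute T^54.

T is strictly triangular, hence nilpotent: T^2 = 0, so T^54 = 0.

[[0, 0], [0, 0]]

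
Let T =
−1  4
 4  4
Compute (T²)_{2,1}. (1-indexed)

12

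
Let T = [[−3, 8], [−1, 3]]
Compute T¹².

T² = I (check: tr T = 0 and det T = −1), so T¹² = I since 12 is even.

[[1, 0], [0, 1]]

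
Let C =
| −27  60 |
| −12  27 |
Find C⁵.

tr C = 0 and det C = −9, so the characteristic polynomial is λ² − (0)λ + (−9) with roots −3 and 3.
Eigenvectors give P = [[−5, 2], [−2, 1]] with P⁻¹ = [[−1, 2], [−2, 5]], and C = P·diag(−3, 3)·P⁻¹.
Then C⁵ = P·diag(−243, 243)·P⁻¹ = [[1215, 486], [486, 243]] · [[−1, 2], [−2, 5]] = [[−2187, 4860], [−972, 2187]].

[[−2187, 4860], [−972, 2187]]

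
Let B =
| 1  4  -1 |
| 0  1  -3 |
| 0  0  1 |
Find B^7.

[[1, 28, -259], [0, 1, -21], [0, 0, 1]]

B = I + N where N = [[0, 4, -1], [0, 0, -3], [0, 0, 0]] is strictly upper-triangular, so N^3 = 0.
(I + N)^7 = I + 7·N + 21·N^2 = [[1, 28, -259], [0, 1, -21], [0, 0, 1]].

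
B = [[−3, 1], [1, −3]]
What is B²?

[[10, −6], [−6, 10]]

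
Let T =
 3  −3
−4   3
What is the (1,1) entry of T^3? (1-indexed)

135

T^2 = [[21, −18], [−24, 21]]
T^3 = [[135, −117], [−156, 135]]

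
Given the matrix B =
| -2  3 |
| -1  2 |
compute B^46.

B² = I (check: tr B = 0 and det B = -1), so B^46 = I since 46 is even.

[[1, 0], [0, 1]]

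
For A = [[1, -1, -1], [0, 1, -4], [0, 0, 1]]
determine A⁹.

[[1, -9, 135], [0, 1, -36], [0, 0, 1]]

A = I + N where N = [[0, -1, -1], [0, 0, -4], [0, 0, 0]] is strictly upper-triangular, so N³ = 0.
(I + N)⁹ = I + 9·N + 36·N² = [[1, -9, 135], [0, 1, -36], [0, 0, 1]].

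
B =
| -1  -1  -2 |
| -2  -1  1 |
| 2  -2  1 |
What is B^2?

[[-1, 6, -1], [6, 1, 4], [4, -2, -5]]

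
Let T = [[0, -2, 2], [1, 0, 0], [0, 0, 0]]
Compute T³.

[[0, 4, -4], [-2, 0, 0], [0, 0, 0]]

T² = [[-2, 0, 0], [0, -2, 2], [0, 0, 0]]
T³ = [[0, 4, -4], [-2, 0, 0], [0, 0, 0]]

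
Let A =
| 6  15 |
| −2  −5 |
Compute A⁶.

[[6, 15], [−2, −5]]

A² = A (a projection; rank 1, trace 1), so A⁶ = A.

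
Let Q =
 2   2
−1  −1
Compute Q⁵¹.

[[2, 2], [−1, −1]]

Q² = Q (a projection; rank 1, trace 1), so Q⁵¹ = Q.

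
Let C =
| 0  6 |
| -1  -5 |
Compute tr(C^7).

tr C = -5 and det C = 6, so the characteristic polynomial is λ² − (-5)λ + (6) with roots -2 and -3.
Eigenvectors give P = [[-3, 2], [1, -1]] with P⁻¹ = [[-1, -2], [-1, -3]], and C = P·diag(-2, -3)·P⁻¹.
Then C^7 = P·diag(-128, -2187)·P⁻¹ = [[384, -4374], [-128, 2187]] · [[-1, -2], [-1, -3]] = [[3990, 12354], [-2059, -6305]].

-2315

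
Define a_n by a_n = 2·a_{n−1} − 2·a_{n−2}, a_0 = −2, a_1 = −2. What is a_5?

8

With companion matrix M = [[2, −2], [1, 0]], [a_n, a_{n−1}]ᵀ = M·[a_{n−1}, a_{n−2}]ᵀ, so [a_5, a_4]ᵀ = M^4·[a_1, a_0]ᵀ.
M^4 = [[−4, 0], [0, −4]], giving [a_5, a_4]ᵀ = [[8], [8]].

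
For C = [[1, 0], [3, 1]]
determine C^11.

C = I + N where N = [[0, 0], [3, 0]] is strictly lower-triangular, so N^2 = 0.
(I + N)^11 = I + 11·N = [[1, 0], [33, 1]].

[[1, 0], [33, 1]]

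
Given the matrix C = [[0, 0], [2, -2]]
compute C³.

C² = [[0, 0], [-4, 4]]
C³ = [[0, 0], [8, -8]]

[[0, 0], [8, -8]]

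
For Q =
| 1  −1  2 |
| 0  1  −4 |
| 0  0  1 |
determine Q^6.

Q = I + N where N = [[0, −1, 2], [0, 0, −4], [0, 0, 0]] is strictly upper-triangular, so N^3 = 0.
(I + N)^6 = I + 6·N + 15·N^2 = [[1, −6, 72], [0, 1, −24], [0, 0, 1]].

[[1, −6, 72], [0, 1, −24], [0, 0, 1]]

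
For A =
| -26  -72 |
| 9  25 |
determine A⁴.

[[136, 360], [-45, -119]]

tr A = -1 and det A = -2, so the characteristic polynomial is λ² − (-1)λ + (-2) with roots -2 and 1.
Eigenvectors give P = [[-3, -8], [1, 3]] with P⁻¹ = [[-3, -8], [1, 3]], and A = P·diag(-2, 1)·P⁻¹.
Then A⁴ = P·diag(16, 1)·P⁻¹ = [[-48, -8], [16, 3]] · [[-3, -8], [1, 3]] = [[136, 360], [-45, -119]].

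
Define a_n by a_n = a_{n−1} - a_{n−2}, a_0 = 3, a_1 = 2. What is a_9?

With companion matrix M = [[1, -1], [1, 0]], [a_n, a_{n−1}]ᵀ = M·[a_{n−1}, a_{n−2}]ᵀ, so [a_9, a_8]ᵀ = M⁸·[a_1, a_0]ᵀ.
M⁸ = [[0, -1], [1, -1]], giving [a_9, a_8]ᵀ = [[-3], [-1]].

-3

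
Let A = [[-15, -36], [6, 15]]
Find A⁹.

[[-98415, -236196], [39366, 98415]]

tr A = 0 and det A = -9, so the characteristic polynomial is λ² − (0)λ + (-9) with roots 3 and -3.
Eigenvectors give P = [[-2, 3], [1, -1]] with P⁻¹ = [[1, 3], [1, 2]], and A = P·diag(3, -3)·P⁻¹.
Then A⁹ = P·diag(19683, -19683)·P⁻¹ = [[-39366, -59049], [19683, 19683]] · [[1, 3], [1, 2]] = [[-98415, -236196], [39366, 98415]].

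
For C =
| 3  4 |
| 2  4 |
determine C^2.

[[17, 28], [14, 24]]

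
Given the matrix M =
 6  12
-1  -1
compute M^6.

[[2724, 7980], [-665, -1931]]

tr M = 5 and det M = 6, so the characteristic polynomial is λ² − (5)λ + (6) with roots 3 and 2.
Eigenvectors give P = [[4, -3], [-1, 1]] with P⁻¹ = [[1, 3], [1, 4]], and M = P·diag(3, 2)·P⁻¹.
Then M^6 = P·diag(729, 64)·P⁻¹ = [[2916, -192], [-729, 64]] · [[1, 3], [1, 4]] = [[2724, 7980], [-665, -1931]].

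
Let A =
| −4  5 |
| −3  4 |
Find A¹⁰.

A² = I (check: tr A = 0 and det A = −1), so A¹⁰ = I since 10 is even.

[[1, 0], [0, 1]]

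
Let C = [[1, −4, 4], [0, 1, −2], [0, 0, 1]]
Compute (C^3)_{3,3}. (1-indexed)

C = I + N where N = [[0, −4, 4], [0, 0, −2], [0, 0, 0]] is strictly upper-triangular, so N^3 = 0.
(I + N)^3 = I + 3·N + 3·N^2 = [[1, −12, 36], [0, 1, −6], [0, 0, 1]].

1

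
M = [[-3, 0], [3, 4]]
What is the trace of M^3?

M^2 = [[9, 0], [3, 16]]
M^3 = [[-27, 0], [39, 64]]

37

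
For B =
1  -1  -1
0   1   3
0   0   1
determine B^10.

B = I + N where N = [[0, -1, -1], [0, 0, 3], [0, 0, 0]] is strictly upper-triangular, so N^3 = 0.
(I + N)^10 = I + 10·N + 45·N^2 = [[1, -10, -145], [0, 1, 30], [0, 0, 1]].

[[1, -10, -145], [0, 1, 30], [0, 0, 1]]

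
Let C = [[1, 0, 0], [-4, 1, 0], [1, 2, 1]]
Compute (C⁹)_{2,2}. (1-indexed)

1

C = I + N where N = [[0, 0, 0], [-4, 0, 0], [1, 2, 0]] is strictly lower-triangular, so N³ = 0.
(I + N)⁹ = I + 9·N + 36·N² = [[1, 0, 0], [-36, 1, 0], [-279, 18, 1]].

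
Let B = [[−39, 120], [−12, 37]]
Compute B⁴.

[[801, −2400], [240, −719]]

tr B = −2 and det B = −3, so the characteristic polynomial is λ² − (−2)λ + (−3) with roots 1 and −3.
Eigenvectors give P = [[3, 10], [1, 3]] with P⁻¹ = [[−3, 10], [1, −3]], and B = P·diag(1, −3)·P⁻¹.
Then B⁴ = P·diag(1, 81)·P⁻¹ = [[3, 810], [1, 243]] · [[−3, 10], [1, −3]] = [[801, −2400], [240, −719]].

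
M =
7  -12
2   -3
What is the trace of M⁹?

tr M = 4 and det M = 3, so the characteristic polynomial is λ² − (4)λ + (3) with roots 1 and 3.
Eigenvectors give P = [[-2, 3], [-1, 1]] with P⁻¹ = [[1, -3], [1, -2]], and M = P·diag(1, 3)·P⁻¹.
Then M⁹ = P·diag(1, 19683)·P⁻¹ = [[-2, 59049], [-1, 19683]] · [[1, -3], [1, -2]] = [[59047, -118092], [19682, -39363]].

19684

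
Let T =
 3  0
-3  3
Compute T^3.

[[27, 0], [-81, 27]]

T^2 = [[9, 0], [-18, 9]]
T^3 = [[27, 0], [-81, 27]]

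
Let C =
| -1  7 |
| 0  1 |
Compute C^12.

C² = I (check: tr C = 0 and det C = -1), so C^12 = I since 12 is even.

[[1, 0], [0, 1]]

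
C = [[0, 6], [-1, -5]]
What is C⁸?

[[-12354, -37830], [6305, 19171]]

tr C = -5 and det C = 6, so the characteristic polynomial is λ² − (-5)λ + (6) with roots -3 and -2.
Eigenvectors give P = [[2, -3], [-1, 1]] with P⁻¹ = [[-1, -3], [-1, -2]], and C = P·diag(-3, -2)·P⁻¹.
Then C⁸ = P·diag(6561, 256)·P⁻¹ = [[13122, -768], [-6561, 256]] · [[-1, -3], [-1, -2]] = [[-12354, -37830], [6305, 19171]].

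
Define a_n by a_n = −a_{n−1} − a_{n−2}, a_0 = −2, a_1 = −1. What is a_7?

With companion matrix B = [[−1, −1], [1, 0]], [a_n, a_{n−1}]ᵀ = B·[a_{n−1}, a_{n−2}]ᵀ, so [a_7, a_6]ᵀ = B⁶·[a_1, a_0]ᵀ.
B⁶ = [[1, 0], [0, 1]], giving [a_7, a_6]ᵀ = [[−1], [−2]].

−1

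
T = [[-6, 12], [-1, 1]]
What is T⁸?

tr T = -5 and det T = 6, so the characteristic polynomial is λ² − (-5)λ + (6) with roots -3 and -2.
Eigenvectors give P = [[-4, -3], [-1, -1]] with P⁻¹ = [[-1, 3], [1, -4]], and T = P·diag(-3, -2)·P⁻¹.
Then T⁸ = P·diag(6561, 256)·P⁻¹ = [[-26244, -768], [-6561, -256]] · [[-1, 3], [1, -4]] = [[25476, -75660], [6305, -18659]].

[[25476, -75660], [6305, -18659]]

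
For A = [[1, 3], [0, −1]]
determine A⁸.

[[1, 0], [0, 1]]

A² = I (check: tr A = 0 and det A = −1), so A⁸ = I since 8 is even.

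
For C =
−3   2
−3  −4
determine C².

[[3, −14], [21, 10]]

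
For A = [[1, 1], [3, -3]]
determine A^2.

[[4, -2], [-6, 12]]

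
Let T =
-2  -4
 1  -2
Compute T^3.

[[16, -32], [8, 16]]

T^2 = [[0, 16], [-4, 0]]
T^3 = [[16, -32], [8, 16]]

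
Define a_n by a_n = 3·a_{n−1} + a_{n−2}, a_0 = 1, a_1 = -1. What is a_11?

With companion matrix T = [[3, 1], [1, 0]], [a_n, a_{n−1}]ᵀ = T·[a_{n−1}, a_{n−2}]ᵀ, so [a_11, a_10]ᵀ = T¹⁰·[a_1, a_0]ᵀ.
T¹⁰ = [[141481, 42837], [42837, 12970]], giving [a_11, a_10]ᵀ = [[-98644], [-29867]].

-98644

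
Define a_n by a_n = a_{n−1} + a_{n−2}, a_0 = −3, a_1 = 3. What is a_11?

With companion matrix B = [[1, 1], [1, 0]], [a_n, a_{n−1}]ᵀ = B·[a_{n−1}, a_{n−2}]ᵀ, so [a_11, a_10]ᵀ = B¹⁰·[a_1, a_0]ᵀ.
B¹⁰ = [[89, 55], [55, 34]], giving [a_11, a_10]ᵀ = [[102], [63]].

102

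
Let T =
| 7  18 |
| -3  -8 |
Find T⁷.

[[259, 774], [-129, -386]]

tr T = -1 and det T = -2, so the characteristic polynomial is λ² − (-1)λ + (-2) with roots 1 and -2.
Eigenvectors give P = [[-3, -2], [1, 1]] with P⁻¹ = [[-1, -2], [1, 3]], and T = P·diag(1, -2)·P⁻¹.
Then T⁷ = P·diag(1, -128)·P⁻¹ = [[-3, 256], [1, -128]] · [[-1, -2], [1, 3]] = [[259, 774], [-129, -386]].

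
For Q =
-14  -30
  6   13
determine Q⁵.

tr Q = -1 and det Q = -2, so the characteristic polynomial is λ² − (-1)λ + (-2) with roots 1 and -2.
Eigenvectors give P = [[-2, -5], [1, 2]] with P⁻¹ = [[2, 5], [-1, -2]], and Q = P·diag(1, -2)·P⁻¹.
Then Q⁵ = P·diag(1, -32)·P⁻¹ = [[-2, 160], [1, -64]] · [[2, 5], [-1, -2]] = [[-164, -330], [66, 133]].

[[-164, -330], [66, 133]]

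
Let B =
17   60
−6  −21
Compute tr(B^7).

tr B = −4 and det B = 3, so the characteristic polynomial is λ² − (−4)λ + (3) with roots −3 and −1.
Eigenvectors give P = [[−3, 10], [1, −3]] with P⁻¹ = [[3, 10], [1, 3]], and B = P·diag(−3, −1)·P⁻¹.
Then B^7 = P·diag(−2187, −1)·P⁻¹ = [[6561, −10], [−2187, 3]] · [[3, 10], [1, 3]] = [[19673, 65580], [−6558, −21861]].

−2188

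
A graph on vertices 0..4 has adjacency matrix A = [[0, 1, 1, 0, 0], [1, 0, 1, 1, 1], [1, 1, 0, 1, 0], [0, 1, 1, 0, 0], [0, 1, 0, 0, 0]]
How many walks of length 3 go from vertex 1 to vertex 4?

4

The number of length-3 walks from vertex 1 to vertex 4 is entry (1,4) of A³, where A is the adjacency matrix.
A² = [[2, 1, 1, 2, 1], [1, 4, 2, 1, 0], [1, 2, 3, 1, 1], [2, 1, 1, 2, 1], [1, 0, 1, 1, 1]]
A³ = [[2, 6, 5, 2, 1], [6, 4, 6, 6, 4], [5, 6, 4, 5, 2], [2, 6, 5, 2, 1], [1, 4, 2, 1, 0]]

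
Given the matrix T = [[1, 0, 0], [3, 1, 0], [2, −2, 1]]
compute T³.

T = I + N where N = [[0, 0, 0], [3, 0, 0], [2, −2, 0]] is strictly lower-triangular, so N³ = 0.
(I + N)³ = I + 3·N + 3·N² = [[1, 0, 0], [9, 1, 0], [−12, −6, 1]].

[[1, 0, 0], [9, 1, 0], [−12, −6, 1]]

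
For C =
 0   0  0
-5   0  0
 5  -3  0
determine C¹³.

[[0, 0, 0], [0, 0, 0], [0, 0, 0]]

C is strictly triangular, hence nilpotent: C³ = 0, so C¹³ = 0.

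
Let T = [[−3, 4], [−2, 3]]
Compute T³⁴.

T² = I (check: tr T = 0 and det T = −1), so T³⁴ = I since 34 is even.

[[1, 0], [0, 1]]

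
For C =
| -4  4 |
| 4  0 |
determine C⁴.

C² = [[32, -16], [-16, 16]]
C³ = [[-192, 128], [128, -64]]
C⁴ = [[1280, -768], [-768, 512]]

[[1280, -768], [-768, 512]]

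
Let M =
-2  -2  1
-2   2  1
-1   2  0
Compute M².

[[7, 2, -4], [-1, 10, 0], [-2, 6, 1]]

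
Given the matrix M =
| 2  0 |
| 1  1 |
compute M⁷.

tr M = 3 and det M = 2, so the characteristic polynomial is λ² − (3)λ + (2) with roots 2 and 1.
Eigenvectors give P = [[−1, 0], [−1, −1]] with P⁻¹ = [[−1, 0], [1, −1]], and M = P·diag(2, 1)·P⁻¹.
Then M⁷ = P·diag(128, 1)·P⁻¹ = [[−128, 0], [−128, −1]] · [[−1, 0], [1, −1]] = [[128, 0], [127, 1]].

[[128, 0], [127, 1]]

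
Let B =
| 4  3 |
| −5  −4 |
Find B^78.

B² = I (check: tr B = 0 and det B = −1), so B^78 = I since 78 is even.

[[1, 0], [0, 1]]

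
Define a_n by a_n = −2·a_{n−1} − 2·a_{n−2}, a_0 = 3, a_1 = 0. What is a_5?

0

With companion matrix A = [[−2, −2], [1, 0]], [a_n, a_{n−1}]ᵀ = A·[a_{n−1}, a_{n−2}]ᵀ, so [a_5, a_4]ᵀ = A^4·[a_1, a_0]ᵀ.
A^4 = [[−4, 0], [0, −4]], giving [a_5, a_4]ᵀ = [[0], [−12]].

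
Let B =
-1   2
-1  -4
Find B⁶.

tr B = -5 and det B = 6, so the characteristic polynomial is λ² − (-5)λ + (6) with roots -2 and -3.
Eigenvectors give P = [[2, -1], [-1, 1]] with P⁻¹ = [[1, 1], [1, 2]], and B = P·diag(-2, -3)·P⁻¹.
Then B⁶ = P·diag(64, 729)·P⁻¹ = [[128, -729], [-64, 729]] · [[1, 1], [1, 2]] = [[-601, -1330], [665, 1394]].

[[-601, -1330], [665, 1394]]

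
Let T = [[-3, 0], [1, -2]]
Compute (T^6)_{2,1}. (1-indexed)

-665

tr T = -5 and det T = 6, so the characteristic polynomial is λ² − (-5)λ + (6) with roots -3 and -2.
Eigenvectors give P = [[-1, 0], [1, 1]] with P⁻¹ = [[-1, 0], [1, 1]], and T = P·diag(-3, -2)·P⁻¹.
Then T^6 = P·diag(729, 64)·P⁻¹ = [[-729, 0], [729, 64]] · [[-1, 0], [1, 1]] = [[729, 0], [-665, 64]].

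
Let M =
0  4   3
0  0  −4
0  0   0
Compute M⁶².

M is strictly triangular, hence nilpotent: M³ = 0, so M⁶² = 0.

[[0, 0, 0], [0, 0, 0], [0, 0, 0]]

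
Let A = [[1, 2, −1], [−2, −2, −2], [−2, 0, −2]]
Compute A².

[[−1, −2, −3], [6, 0, 10], [2, −4, 6]]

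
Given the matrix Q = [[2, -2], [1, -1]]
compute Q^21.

[[2, -2], [1, -1]]

Q² = Q (a projection; rank 1, trace 1), so Q^21 = Q.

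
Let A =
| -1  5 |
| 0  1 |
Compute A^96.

[[1, 0], [0, 1]]

A² = I (check: tr A = 0 and det A = -1), so A^96 = I since 96 is even.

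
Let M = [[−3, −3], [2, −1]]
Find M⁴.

[[−87, −24], [16, −71]]

M² = [[3, 12], [−8, −5]]
M³ = [[15, −21], [14, 29]]
M⁴ = [[−87, −24], [16, −71]]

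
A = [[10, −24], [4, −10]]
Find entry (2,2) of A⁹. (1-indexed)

−2560

tr A = 0 and det A = −4, so the characteristic polynomial is λ² − (0)λ + (−4) with roots 2 and −2.
Eigenvectors give P = [[3, 2], [1, 1]] with P⁻¹ = [[1, −2], [−1, 3]], and A = P·diag(2, −2)·P⁻¹.
Then A⁹ = P·diag(512, −512)·P⁻¹ = [[1536, −1024], [512, −512]] · [[1, −2], [−1, 3]] = [[2560, −6144], [1024, −2560]].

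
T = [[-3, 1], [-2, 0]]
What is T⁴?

tr T = -3 and det T = 2, so the characteristic polynomial is λ² − (-3)λ + (2) with roots -2 and -1.
Eigenvectors give P = [[1, -1], [1, -2]] with P⁻¹ = [[2, -1], [1, -1]], and T = P·diag(-2, -1)·P⁻¹.
Then T⁴ = P·diag(16, 1)·P⁻¹ = [[16, -1], [16, -2]] · [[2, -1], [1, -1]] = [[31, -15], [30, -14]].

[[31, -15], [30, -14]]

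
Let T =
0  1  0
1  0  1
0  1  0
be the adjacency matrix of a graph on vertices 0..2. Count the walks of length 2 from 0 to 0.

1

The number of length-2 walks from vertex 0 to vertex 0 is entry (0,0) of T², where T is the adjacency matrix.
T² = [[1, 0, 1], [0, 2, 0], [1, 0, 1]]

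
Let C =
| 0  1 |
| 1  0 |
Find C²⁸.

[[1, 0], [0, 1]]

C² = I (check: tr C = 0 and det C = −1), so C²⁸ = I since 28 is even.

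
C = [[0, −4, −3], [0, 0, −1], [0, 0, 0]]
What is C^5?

C is strictly triangular, hence nilpotent: C^3 = 0, so C^5 = 0.

[[0, 0, 0], [0, 0, 0], [0, 0, 0]]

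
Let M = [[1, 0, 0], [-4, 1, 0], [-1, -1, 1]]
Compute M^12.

M = I + N where N = [[0, 0, 0], [-4, 0, 0], [-1, -1, 0]] is strictly lower-triangular, so N^3 = 0.
(I + N)^12 = I + 12·N + 66·N^2 = [[1, 0, 0], [-48, 1, 0], [252, -12, 1]].

[[1, 0, 0], [-48, 1, 0], [252, -12, 1]]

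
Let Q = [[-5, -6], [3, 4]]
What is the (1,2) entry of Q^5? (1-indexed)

tr Q = -1 and det Q = -2, so the characteristic polynomial is λ² − (-1)λ + (-2) with roots -2 and 1.
Eigenvectors give P = [[-2, 1], [1, -1]] with P⁻¹ = [[-1, -1], [-1, -2]], and Q = P·diag(-2, 1)·P⁻¹.
Then Q^5 = P·diag(-32, 1)·P⁻¹ = [[64, 1], [-32, -1]] · [[-1, -1], [-1, -2]] = [[-65, -66], [33, 34]].

-66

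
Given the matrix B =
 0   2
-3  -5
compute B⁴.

tr B = -5 and det B = 6, so the characteristic polynomial is λ² − (-5)λ + (6) with roots -3 and -2.
Eigenvectors give P = [[-2, -1], [3, 1]] with P⁻¹ = [[1, 1], [-3, -2]], and B = P·diag(-3, -2)·P⁻¹.
Then B⁴ = P·diag(81, 16)·P⁻¹ = [[-162, -16], [243, 16]] · [[1, 1], [-3, -2]] = [[-114, -130], [195, 211]].

[[-114, -130], [195, 211]]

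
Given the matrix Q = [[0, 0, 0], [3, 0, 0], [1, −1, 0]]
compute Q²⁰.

Q is strictly triangular, hence nilpotent: Q³ = 0, so Q²⁰ = 0.

[[0, 0, 0], [0, 0, 0], [0, 0, 0]]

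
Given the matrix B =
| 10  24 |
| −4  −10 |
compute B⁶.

[[64, 0], [0, 64]]

tr B = 0 and det B = −4, so the characteristic polynomial is λ² − (0)λ + (−4) with roots −2 and 2.
Eigenvectors give P = [[−2, 3], [1, −1]] with P⁻¹ = [[1, 3], [1, 2]], and B = P·diag(−2, 2)·P⁻¹.
Then B⁶ = P·diag(64, 64)·P⁻¹ = [[−128, 192], [64, −64]] · [[1, 3], [1, 2]] = [[64, 0], [0, 64]].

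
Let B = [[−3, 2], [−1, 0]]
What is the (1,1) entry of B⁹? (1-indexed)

−1023

tr B = −3 and det B = 2, so the characteristic polynomial is λ² − (−3)λ + (2) with roots −1 and −2.
Eigenvectors give P = [[−1, 2], [−1, 1]] with P⁻¹ = [[1, −2], [1, −1]], and B = P·diag(−1, −2)·P⁻¹.
Then B⁹ = P·diag(−1, −512)·P⁻¹ = [[1, −1024], [1, −512]] · [[1, −2], [1, −1]] = [[−1023, 1022], [−511, 510]].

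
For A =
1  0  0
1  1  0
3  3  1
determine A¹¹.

A = I + N where N = [[0, 0, 0], [1, 0, 0], [3, 3, 0]] is strictly lower-triangular, so N³ = 0.
(I + N)¹¹ = I + 11·N + 55·N² = [[1, 0, 0], [11, 1, 0], [198, 33, 1]].

[[1, 0, 0], [11, 1, 0], [198, 33, 1]]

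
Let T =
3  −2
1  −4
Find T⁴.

T² = [[7, 2], [−1, 14]]
T³ = [[23, −22], [11, −54]]
T⁴ = [[47, 42], [−21, 194]]

[[47, 42], [−21, 194]]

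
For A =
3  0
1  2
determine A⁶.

tr A = 5 and det A = 6, so the characteristic polynomial is λ² − (5)λ + (6) with roots 2 and 3.
Eigenvectors give P = [[0, 1], [−1, 1]] with P⁻¹ = [[1, −1], [1, 0]], and A = P·diag(2, 3)·P⁻¹.
Then A⁶ = P·diag(64, 729)·P⁻¹ = [[0, 729], [−64, 729]] · [[1, −1], [1, 0]] = [[729, 0], [665, 64]].

[[729, 0], [665, 64]]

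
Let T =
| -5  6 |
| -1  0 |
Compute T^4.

[[211, -390], [65, -114]]

tr T = -5 and det T = 6, so the characteristic polynomial is λ² − (-5)λ + (6) with roots -2 and -3.
Eigenvectors give P = [[-2, 3], [-1, 1]] with P⁻¹ = [[1, -3], [1, -2]], and T = P·diag(-2, -3)·P⁻¹.
Then T^4 = P·diag(16, 81)·P⁻¹ = [[-32, 243], [-16, 81]] · [[1, -3], [1, -2]] = [[211, -390], [65, -114]].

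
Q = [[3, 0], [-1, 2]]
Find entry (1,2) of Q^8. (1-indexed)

tr Q = 5 and det Q = 6, so the characteristic polynomial is λ² − (5)λ + (6) with roots 2 and 3.
Eigenvectors give P = [[0, -1], [1, 1]] with P⁻¹ = [[1, 1], [-1, 0]], and Q = P·diag(2, 3)·P⁻¹.
Then Q^8 = P·diag(256, 6561)·P⁻¹ = [[0, -6561], [256, 6561]] · [[1, 1], [-1, 0]] = [[6561, 0], [-6305, 256]].

0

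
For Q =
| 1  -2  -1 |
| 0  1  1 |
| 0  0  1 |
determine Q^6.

[[1, -12, -36], [0, 1, 6], [0, 0, 1]]

Q = I + N where N = [[0, -2, -1], [0, 0, 1], [0, 0, 0]] is strictly upper-triangular, so N^3 = 0.
(I + N)^6 = I + 6·N + 15·N^2 = [[1, -12, -36], [0, 1, 6], [0, 0, 1]].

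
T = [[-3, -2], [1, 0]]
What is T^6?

[[127, 126], [-63, -62]]

tr T = -3 and det T = 2, so the characteristic polynomial is λ² − (-3)λ + (2) with roots -1 and -2.
Eigenvectors give P = [[-1, 2], [1, -1]] with P⁻¹ = [[1, 2], [1, 1]], and T = P·diag(-1, -2)·P⁻¹.
Then T^6 = P·diag(1, 64)·P⁻¹ = [[-1, 128], [1, -64]] · [[1, 2], [1, 1]] = [[127, 126], [-63, -62]].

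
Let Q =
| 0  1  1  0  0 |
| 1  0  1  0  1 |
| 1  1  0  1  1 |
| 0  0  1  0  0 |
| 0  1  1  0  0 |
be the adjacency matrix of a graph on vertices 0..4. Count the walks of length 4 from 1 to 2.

16

The number of length-4 walks from vertex 1 to vertex 2 is entry (1,2) of Q⁴, where Q is the adjacency matrix.
Q² = [[2, 1, 1, 1, 2], [1, 3, 2, 1, 1], [1, 2, 4, 0, 1], [1, 1, 0, 1, 1], [2, 1, 1, 1, 2]]
Q³ = [[2, 5, 6, 1, 2], [5, 4, 6, 2, 5], [6, 6, 4, 4, 6], [1, 2, 4, 0, 1], [2, 5, 6, 1, 2]]
Q⁴ = [[11, 10, 10, 6, 11], [10, 16, 16, 6, 10], [10, 16, 22, 4, 10], [6, 6, 4, 4, 6], [11, 10, 10, 6, 11]]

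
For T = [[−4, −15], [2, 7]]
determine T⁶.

[[−314, −945], [126, 379]]

tr T = 3 and det T = 2, so the characteristic polynomial is λ² − (3)λ + (2) with roots 2 and 1.
Eigenvectors give P = [[−5, −3], [2, 1]] with P⁻¹ = [[1, 3], [−2, −5]], and T = P·diag(2, 1)·P⁻¹.
Then T⁶ = P·diag(64, 1)·P⁻¹ = [[−320, −3], [128, 1]] · [[1, 3], [−2, −5]] = [[−314, −945], [126, 379]].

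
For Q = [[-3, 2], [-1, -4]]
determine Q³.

[[-7, 70], [-35, -42]]

Q² = [[7, -14], [7, 14]]
Q³ = [[-7, 70], [-35, -42]]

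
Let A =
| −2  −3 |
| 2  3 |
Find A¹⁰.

[[−2, −3], [2, 3]]

A² = A (a projection; rank 1, trace 1), so A¹⁰ = A.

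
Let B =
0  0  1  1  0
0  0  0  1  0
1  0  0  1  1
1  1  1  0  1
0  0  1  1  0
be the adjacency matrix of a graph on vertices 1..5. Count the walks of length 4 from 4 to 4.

The number of length-4 walks from vertex 4 to vertex 4 is entry (4,4) of B⁴, where B is the adjacency matrix.
B² = [[2, 1, 1, 1, 2], [1, 1, 1, 0, 1], [1, 1, 3, 2, 1], [1, 0, 2, 4, 1], [2, 1, 1, 1, 2]]
B³ = [[2, 1, 5, 6, 2], [1, 0, 2, 4, 1], [5, 2, 4, 6, 5], [6, 4, 6, 4, 6], [2, 1, 5, 6, 2]]
B⁴ = [[11, 6, 10, 10, 11], [6, 4, 6, 4, 6], [10, 6, 16, 16, 10], [10, 4, 16, 22, 10], [11, 6, 10, 10, 11]]

22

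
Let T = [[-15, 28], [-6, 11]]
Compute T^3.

[[-183, 364], [-78, 155]]

tr T = -4 and det T = 3, so the characteristic polynomial is λ² − (-4)λ + (3) with roots -1 and -3.
Eigenvectors give P = [[2, 7], [1, 3]] with P⁻¹ = [[-3, 7], [1, -2]], and T = P·diag(-1, -3)·P⁻¹.
Then T^3 = P·diag(-1, -27)·P⁻¹ = [[-2, -189], [-1, -81]] · [[-3, 7], [1, -2]] = [[-183, 364], [-78, 155]].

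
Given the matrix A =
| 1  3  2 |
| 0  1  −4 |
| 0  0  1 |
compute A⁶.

[[1, 18, −168], [0, 1, −24], [0, 0, 1]]

A = I + N where N = [[0, 3, 2], [0, 0, −4], [0, 0, 0]] is strictly upper-triangular, so N³ = 0.
(I + N)⁶ = I + 6·N + 15·N² = [[1, 18, −168], [0, 1, −24], [0, 0, 1]].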